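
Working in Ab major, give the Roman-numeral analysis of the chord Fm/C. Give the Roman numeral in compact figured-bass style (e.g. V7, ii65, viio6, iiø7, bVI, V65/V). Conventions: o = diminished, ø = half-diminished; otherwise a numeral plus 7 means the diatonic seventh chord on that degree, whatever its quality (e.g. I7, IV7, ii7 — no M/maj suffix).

The pitches F-Ab-C form a minor triad rooted on F.
F is scale degree 6 in Ab major, and a minor triad on that degree is written vi.
With C in the bass the chord is in second inversion, so the figured bass is 64.

vi64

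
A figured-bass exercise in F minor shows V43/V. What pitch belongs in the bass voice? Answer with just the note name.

The applied chord V43/V is rooted on G: G-B-D-F.
The figure 43 means second inversion — the fifth is in the bass.

D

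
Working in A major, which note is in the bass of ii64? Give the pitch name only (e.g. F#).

F#

ii in A major has root B; the chord is B-D-F#.
The figure 64 means second inversion — the fifth is in the bass.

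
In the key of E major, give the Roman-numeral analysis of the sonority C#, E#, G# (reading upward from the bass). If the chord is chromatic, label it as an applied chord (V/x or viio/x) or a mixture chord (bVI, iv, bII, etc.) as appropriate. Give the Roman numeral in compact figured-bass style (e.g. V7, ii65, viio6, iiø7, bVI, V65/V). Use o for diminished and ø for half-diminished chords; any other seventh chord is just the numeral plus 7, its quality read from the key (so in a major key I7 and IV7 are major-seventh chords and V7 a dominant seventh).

V/ii

The pitches C#-E#-G# form a major triad rooted on C#.
C# is not a diatonic chord root with this quality in E major, but it lies a perfect fifth above F# (ii), so the chord functions as an applied dominant of ii.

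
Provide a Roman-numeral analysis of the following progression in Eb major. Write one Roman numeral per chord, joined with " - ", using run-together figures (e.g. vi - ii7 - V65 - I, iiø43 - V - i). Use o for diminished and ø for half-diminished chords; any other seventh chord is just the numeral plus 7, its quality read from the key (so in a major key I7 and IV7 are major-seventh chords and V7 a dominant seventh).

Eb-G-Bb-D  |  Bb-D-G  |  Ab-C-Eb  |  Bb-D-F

Eb-G-Bb-D: major seventh chord on Eb = scale degree 1 → I7.
Bb-D-G: root G is the mediant; minor triad there is iii6.
Ab-C-Eb has root Ab, degree 4 in Eb major, so IV.
Bb-D-F: major triad on Bb = scale degree 5 → V.

I7 - iii6 - IV - V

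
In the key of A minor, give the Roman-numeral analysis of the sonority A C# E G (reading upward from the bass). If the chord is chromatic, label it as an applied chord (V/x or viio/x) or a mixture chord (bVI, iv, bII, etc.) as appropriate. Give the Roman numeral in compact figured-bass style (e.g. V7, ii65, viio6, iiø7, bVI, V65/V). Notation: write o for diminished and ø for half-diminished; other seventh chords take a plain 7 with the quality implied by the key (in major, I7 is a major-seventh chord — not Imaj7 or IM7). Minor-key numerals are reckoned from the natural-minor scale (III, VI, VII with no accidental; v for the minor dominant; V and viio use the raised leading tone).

Stacked in thirds the chord is A-C#-E-G: a dominant seventh chord on A.
A is not a diatonic chord root with this quality in A minor, but it lies a perfect fifth above D (iv), so the chord functions as an applied dominant of iv.

V7/iv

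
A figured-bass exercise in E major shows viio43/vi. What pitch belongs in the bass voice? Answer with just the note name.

The applied chord viio43/vi is rooted on B#: B#-D#-F#-A.
The figure 43 means second inversion — the fifth is in the bass.

F#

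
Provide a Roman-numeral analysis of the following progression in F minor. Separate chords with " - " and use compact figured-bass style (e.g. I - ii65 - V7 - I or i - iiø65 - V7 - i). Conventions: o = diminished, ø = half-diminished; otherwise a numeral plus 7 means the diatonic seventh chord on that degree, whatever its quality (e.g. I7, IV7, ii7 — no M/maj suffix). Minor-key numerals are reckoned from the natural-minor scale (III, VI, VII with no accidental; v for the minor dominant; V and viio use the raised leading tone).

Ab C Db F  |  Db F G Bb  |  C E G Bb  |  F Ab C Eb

Ab-C-Db-F: major seventh chord on Db = scale degree 6 → VI43.
Db-F-G-Bb has root G, degree 2 in F minor, so iiø43.
C-E-G-Bb has root C, degree 5 in F minor, so V7.
F-Ab-C-Eb: minor seventh chord on F = scale degree 1 → i7.

VI43 - iiø43 - V7 - i7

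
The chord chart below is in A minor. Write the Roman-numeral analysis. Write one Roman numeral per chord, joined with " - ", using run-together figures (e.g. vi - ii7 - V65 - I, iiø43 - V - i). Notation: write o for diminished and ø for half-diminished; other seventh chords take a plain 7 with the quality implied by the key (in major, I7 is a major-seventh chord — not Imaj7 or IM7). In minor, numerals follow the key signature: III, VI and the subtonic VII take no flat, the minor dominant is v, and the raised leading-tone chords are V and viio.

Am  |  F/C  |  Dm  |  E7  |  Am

i - VI64 - iv - V7 - i

Am: minor triad on A = scale degree 1 → i.
F/C has root F, degree 6 in A minor, so VI64.
Dm: root D is the subdominant; minor triad there is iv.
E7 has root E, degree 5 in A minor, so V7.
Am has root A, degree 1 in A minor, so i.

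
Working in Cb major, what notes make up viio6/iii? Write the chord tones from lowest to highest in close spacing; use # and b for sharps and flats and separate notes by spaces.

F Ab D

viio6/iii is a secondary leading-tone chord. The target iii is Eb in Cb major; the applied chord is rooted a semitone below, on D.
Building a diminished triad on D gives D-F-Ab.
The figured bass 6 indicates first inversion, placing the third (F) in the bass: F-Ab-D.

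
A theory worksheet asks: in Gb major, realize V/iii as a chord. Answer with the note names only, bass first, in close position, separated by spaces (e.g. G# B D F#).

V/iii is a secondary dominant — the dominant triad of iii. iii in Gb major is Bb, so the applied chord's root is F, a perfect fifth above.
Building a major triad on F gives F-A-C.

F A C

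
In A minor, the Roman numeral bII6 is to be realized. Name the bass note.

bII in A minor has root Bb; the chord is Bb-D-F.
The figure 6 means first inversion — the third is in the bass.

D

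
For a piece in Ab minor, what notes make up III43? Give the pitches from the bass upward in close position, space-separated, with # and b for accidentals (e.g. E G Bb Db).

Gb Bb Cb Eb

The numeral's case and figure indicate a major seventh chord. In Ab minor its root, scale degree 3, is Cb.
That chord is spelled Cb-Eb-Gb-Bb.
With the 43 figure the chord is in second inversion; from the bass Gb upward in close position it reads Gb-Bb-Cb-Eb.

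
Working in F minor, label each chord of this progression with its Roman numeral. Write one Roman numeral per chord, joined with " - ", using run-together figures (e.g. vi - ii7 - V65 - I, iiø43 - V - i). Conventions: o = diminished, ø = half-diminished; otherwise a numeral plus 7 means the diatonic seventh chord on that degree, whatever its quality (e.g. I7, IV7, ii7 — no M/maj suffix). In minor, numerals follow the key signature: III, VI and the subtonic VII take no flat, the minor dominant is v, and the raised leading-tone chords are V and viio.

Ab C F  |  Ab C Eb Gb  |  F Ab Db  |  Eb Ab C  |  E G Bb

i6 - V7/VI - VI6 - III64 - viio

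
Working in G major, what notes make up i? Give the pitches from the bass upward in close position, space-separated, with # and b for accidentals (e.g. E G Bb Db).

G Bb D

Scale degree 1 in G major is G; here the chord built on it is altered to a minor triad. i is the minor tonic, borrowed from the parallel minor.
So the chord is G-Bb-D, a minor triad.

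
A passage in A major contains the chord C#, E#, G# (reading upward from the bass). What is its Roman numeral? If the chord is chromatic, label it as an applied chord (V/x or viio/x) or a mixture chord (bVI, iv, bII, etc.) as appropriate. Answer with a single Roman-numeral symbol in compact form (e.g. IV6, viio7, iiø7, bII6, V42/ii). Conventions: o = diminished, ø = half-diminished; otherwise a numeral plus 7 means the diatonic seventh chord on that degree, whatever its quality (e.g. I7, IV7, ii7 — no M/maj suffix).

Stacked in thirds the chord is C#-E#-G#: a major triad on C#.
C# is not a diatonic chord root with this quality in A major, but it lies a perfect fifth above F# (vi), so the chord functions as an applied dominant of vi.

V/vi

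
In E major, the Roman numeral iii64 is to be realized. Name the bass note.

D#

iii in E major has root G#; the chord is G#-B-D#.
The figure 64 means second inversion — the fifth is in the bass.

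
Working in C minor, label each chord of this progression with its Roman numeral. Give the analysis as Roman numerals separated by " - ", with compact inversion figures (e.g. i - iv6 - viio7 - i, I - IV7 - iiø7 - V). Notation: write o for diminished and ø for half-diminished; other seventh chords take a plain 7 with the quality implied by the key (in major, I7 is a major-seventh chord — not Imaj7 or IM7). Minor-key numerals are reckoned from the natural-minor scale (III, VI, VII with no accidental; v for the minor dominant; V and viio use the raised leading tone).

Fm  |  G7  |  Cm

iv - V7 - i

Fm: root F is the subdominant; minor triad there is iv.
G7 has root G, degree 5 in C minor, so V7.
Cm: root C is the tonic; minor triad there is i.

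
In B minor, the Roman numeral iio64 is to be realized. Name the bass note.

iio in B minor has root C#; the chord is C#-E-G.
The figure 64 means second inversion — the fifth is in the bass.

G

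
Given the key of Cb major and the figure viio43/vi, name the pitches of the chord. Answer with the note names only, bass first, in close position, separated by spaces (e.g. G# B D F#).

viio43/vi is a secondary leading-tone chord. The target vi is Ab in Cb major; the applied chord is rooted a semitone below, on G.
Building a fully diminished seventh chord on G gives G-Bb-Db-Fb.
With the 43 figure the chord is in second inversion; from the bass Db upward in close position it reads Db-Fb-G-Bb.

Db Fb G Bb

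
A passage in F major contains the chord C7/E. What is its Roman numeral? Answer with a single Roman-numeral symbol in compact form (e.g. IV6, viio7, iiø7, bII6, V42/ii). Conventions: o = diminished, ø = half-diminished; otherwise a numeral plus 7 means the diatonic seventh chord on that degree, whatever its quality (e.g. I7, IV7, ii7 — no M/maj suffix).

V65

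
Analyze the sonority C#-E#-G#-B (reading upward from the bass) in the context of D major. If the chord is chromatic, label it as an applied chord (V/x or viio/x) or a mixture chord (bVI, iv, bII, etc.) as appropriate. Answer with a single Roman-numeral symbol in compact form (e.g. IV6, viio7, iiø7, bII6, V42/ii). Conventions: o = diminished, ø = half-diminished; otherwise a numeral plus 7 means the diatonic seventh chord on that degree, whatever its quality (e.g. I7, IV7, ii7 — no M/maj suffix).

V7/iii

The pitches C#-E#-G#-B form a dominant seventh chord rooted on C#.
C# is not a diatonic chord root with this quality in D major, but it lies a perfect fifth above F# (iii), so the chord functions as an applied dominant of iii.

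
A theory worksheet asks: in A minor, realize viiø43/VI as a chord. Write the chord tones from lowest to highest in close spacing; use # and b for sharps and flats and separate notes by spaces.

The slash marks an applied leading-tone chord: viio of VI. In A minor, VI is F, so the leading tone to it is E, a half step below.
Building a half-diminished seventh chord on E gives E-G-Bb-D.
With the 43 figure the chord is in second inversion; from the bass Bb upward in close position it reads Bb-D-E-G.

Bb D E G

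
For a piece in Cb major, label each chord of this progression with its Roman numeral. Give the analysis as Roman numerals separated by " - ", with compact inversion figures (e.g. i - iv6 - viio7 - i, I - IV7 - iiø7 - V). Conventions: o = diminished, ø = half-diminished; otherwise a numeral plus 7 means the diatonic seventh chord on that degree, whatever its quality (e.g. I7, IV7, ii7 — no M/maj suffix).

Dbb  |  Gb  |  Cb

Dbb: Dbb with this quality isn't in the key; a major triad on b2 is the Neapolitan chord, bII.
Gb: major triad on Gb = scale degree 5 → V.
Cb: root Cb is the tonic; major triad there is I.

bII - V - I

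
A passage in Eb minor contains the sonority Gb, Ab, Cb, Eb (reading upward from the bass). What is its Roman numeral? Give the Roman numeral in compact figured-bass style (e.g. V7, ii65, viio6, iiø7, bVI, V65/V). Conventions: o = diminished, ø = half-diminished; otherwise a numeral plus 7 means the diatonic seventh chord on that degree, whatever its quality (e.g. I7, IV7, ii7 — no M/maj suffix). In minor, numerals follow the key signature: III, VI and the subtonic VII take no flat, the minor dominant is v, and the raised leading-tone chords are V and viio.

iv42

Stacked in thirds the chord is Ab-Cb-Eb-Gb: a minor seventh chord on Ab.
Ab is scale degree 4 in Eb minor, and a minor seventh chord on that degree is written iv7.
With Gb in the bass the chord is in third inversion, so the figured bass is 42.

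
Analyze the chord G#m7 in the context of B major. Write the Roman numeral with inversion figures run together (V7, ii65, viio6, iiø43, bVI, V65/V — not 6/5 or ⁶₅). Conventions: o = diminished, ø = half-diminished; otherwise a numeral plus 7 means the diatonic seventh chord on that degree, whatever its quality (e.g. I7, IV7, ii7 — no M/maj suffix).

vi7

The pitches G#-B-D#-F# form a minor seventh chord rooted on G#.
G# is scale degree 6 in B major, and a minor seventh chord on that degree is written vi7.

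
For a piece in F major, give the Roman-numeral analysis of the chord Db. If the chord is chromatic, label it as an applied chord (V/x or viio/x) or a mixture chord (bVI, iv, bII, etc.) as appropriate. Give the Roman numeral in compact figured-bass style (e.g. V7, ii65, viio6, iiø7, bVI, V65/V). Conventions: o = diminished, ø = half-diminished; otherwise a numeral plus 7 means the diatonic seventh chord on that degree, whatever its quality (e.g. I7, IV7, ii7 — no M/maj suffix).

bVI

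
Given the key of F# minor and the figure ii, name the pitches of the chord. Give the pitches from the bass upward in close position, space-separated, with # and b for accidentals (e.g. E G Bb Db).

ii is the minor supertonic, borrowed from the parallel major (the Dorian ii). In F# minor that root is G#.
So the chord is G#-B-D#.

G# B D#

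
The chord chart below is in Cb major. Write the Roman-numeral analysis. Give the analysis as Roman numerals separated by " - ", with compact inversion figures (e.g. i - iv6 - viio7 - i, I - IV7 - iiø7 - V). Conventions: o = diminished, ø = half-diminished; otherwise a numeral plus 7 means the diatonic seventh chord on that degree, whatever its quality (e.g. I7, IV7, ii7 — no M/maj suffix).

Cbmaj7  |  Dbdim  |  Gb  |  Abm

I7 - iio - V - vi

Cbmaj7: major seventh chord on Cb = scale degree 1 → I7.
Dbdim: Db with this quality isn't in the key; it's iio, borrowed from the parallel minor.
Gb: major triad on Gb = scale degree 5 → V.
Abm: minor triad on Ab = scale degree 6 → vi.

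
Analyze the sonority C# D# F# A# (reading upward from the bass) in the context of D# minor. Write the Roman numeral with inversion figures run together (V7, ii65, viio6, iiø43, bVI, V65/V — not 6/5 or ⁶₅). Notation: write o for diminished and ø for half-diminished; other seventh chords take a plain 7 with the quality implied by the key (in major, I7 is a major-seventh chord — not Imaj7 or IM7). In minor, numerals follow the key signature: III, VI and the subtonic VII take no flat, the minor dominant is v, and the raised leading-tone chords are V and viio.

Stacked in thirds the chord is D#-F#-A#-C#: a minor seventh chord on D#.
D# is scale degree 1 in D# minor, and a minor seventh chord on that degree is written i7.
With C# in the bass the chord is in third inversion, so the figured bass is 42.

i42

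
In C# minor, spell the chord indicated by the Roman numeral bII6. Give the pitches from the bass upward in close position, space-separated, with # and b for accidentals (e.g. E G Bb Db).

bII6 is the Neapolitan sixth — a major triad on the lowered second degree, here in its customary first inversion. In C# minor that root is D.
So the chord is D-F#-A.
The figured bass 6 indicates first inversion, placing the third (F#) in the bass: F#-A-D.

F# A D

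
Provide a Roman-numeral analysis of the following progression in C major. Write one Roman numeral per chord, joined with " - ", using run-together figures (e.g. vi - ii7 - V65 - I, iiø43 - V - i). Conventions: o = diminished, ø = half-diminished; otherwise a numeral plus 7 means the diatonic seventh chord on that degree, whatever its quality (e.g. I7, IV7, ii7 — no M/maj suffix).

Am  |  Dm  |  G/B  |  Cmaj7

Am: minor triad on A = scale degree 6 → vi.
Dm has root D, degree 2 in C major, so ii.
G/B: root G is the dominant; major triad there is V6.
Cmaj7 has root C, degree 1 in C major, so I7.

vi - ii - V6 - I7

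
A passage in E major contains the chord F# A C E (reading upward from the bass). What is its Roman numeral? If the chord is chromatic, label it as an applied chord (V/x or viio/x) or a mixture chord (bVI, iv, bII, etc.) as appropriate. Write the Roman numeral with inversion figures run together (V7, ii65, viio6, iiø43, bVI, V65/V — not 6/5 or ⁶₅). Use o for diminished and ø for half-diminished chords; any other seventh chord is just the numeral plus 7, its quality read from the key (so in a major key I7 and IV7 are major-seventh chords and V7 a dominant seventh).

iiø7

Stacked in thirds the chord is F#-A-C-E: a half-diminished seventh chord on F#.
F# is the second degree of E major. This is the half-diminished supertonic seventh, borrowed from the parallel minor.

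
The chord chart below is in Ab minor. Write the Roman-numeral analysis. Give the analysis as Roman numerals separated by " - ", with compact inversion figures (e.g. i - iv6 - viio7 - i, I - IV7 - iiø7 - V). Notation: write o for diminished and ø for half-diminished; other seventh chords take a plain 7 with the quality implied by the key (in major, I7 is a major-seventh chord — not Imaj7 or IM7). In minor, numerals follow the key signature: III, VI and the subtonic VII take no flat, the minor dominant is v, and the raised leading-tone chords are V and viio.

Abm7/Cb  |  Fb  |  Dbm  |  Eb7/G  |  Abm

i65 - VI - iv - V65 - i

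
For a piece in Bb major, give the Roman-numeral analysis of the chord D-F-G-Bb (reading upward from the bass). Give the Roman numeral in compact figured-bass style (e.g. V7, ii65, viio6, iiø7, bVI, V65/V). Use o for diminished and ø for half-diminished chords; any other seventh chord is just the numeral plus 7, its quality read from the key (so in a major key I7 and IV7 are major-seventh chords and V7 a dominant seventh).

vi43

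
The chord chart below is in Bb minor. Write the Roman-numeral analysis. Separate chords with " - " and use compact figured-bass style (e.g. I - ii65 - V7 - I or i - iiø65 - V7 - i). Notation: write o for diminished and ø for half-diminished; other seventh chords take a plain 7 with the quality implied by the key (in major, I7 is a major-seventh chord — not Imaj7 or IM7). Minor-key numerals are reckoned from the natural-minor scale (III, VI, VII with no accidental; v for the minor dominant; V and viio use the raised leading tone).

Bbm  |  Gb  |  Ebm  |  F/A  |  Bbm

i - VI - iv - V6 - i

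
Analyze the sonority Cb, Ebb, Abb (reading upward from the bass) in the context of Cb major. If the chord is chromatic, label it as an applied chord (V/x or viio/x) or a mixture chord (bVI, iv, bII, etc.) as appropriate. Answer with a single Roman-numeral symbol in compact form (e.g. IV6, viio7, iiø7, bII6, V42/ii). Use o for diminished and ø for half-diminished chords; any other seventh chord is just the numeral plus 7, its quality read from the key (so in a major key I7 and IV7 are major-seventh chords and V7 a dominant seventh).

The pitches Abb-Cb-Ebb form a major triad rooted on Abb.
Abb is the lowered sixth degree of Cb major (diatonic 6 would be Ab). This is a major triad on the lowered sixth degree, borrowed from the parallel minor.
With Cb in the bass the chord is in first inversion, so the figured bass is 6.

bVI6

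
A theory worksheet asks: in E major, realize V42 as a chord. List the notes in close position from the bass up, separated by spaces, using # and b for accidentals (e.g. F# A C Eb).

A B D# F#

In E major, the dominant is B, and the diatonic chord built there is a dominant seventh chord.
That chord is spelled B-D#-F#-A.
With the 42 figure the chord is in third inversion; from the bass A upward in close position it reads A-B-D#-F#.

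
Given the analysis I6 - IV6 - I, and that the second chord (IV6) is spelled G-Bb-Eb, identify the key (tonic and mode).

Bb major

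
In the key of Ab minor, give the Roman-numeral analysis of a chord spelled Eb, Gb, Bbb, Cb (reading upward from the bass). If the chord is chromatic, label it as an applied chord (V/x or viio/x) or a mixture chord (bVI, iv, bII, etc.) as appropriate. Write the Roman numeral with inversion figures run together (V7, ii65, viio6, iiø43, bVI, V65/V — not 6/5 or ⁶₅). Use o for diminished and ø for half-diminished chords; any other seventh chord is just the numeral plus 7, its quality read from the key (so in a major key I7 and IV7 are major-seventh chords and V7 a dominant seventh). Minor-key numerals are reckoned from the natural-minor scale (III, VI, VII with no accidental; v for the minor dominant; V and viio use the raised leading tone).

V65/VI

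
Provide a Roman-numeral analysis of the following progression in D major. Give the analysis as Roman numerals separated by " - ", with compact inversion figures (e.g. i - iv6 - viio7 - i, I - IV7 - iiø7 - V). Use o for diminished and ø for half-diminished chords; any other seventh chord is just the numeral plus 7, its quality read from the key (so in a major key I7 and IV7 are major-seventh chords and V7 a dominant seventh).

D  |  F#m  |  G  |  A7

I - iii - IV - V7

D: root D is the tonic; major triad there is I.
F#m has root F#, degree 3 in D major, so iii.
G: root G is the subdominant; major triad there is IV.
A7 has root A, degree 5 in D major, so V7.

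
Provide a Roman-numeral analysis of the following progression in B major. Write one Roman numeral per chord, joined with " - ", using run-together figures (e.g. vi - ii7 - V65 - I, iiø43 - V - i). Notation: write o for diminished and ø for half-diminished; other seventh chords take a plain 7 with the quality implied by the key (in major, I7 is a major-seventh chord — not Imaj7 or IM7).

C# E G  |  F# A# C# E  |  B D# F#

iio - V7 - I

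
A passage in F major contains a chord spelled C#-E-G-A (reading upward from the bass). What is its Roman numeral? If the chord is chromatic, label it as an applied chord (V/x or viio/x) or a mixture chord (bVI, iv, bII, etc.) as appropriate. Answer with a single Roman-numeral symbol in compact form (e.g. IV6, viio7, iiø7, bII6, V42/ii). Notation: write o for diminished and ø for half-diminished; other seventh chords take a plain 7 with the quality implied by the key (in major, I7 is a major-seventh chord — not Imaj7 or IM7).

Stacked in thirds the chord is A-C#-E-G: a dominant seventh chord on A.
A is not a diatonic chord root with this quality in F major, but it lies a perfect fifth above D (vi), so the chord functions as an applied dominant of vi.
With C# in the bass the chord is in first inversion, so the figured bass is 65.

V65/vi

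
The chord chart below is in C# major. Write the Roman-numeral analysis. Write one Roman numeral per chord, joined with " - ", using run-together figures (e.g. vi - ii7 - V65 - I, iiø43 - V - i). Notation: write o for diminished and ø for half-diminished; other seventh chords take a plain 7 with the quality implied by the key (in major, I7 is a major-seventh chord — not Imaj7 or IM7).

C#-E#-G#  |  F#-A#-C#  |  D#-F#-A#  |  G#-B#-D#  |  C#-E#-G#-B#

I - IV - ii - V - I7

C#-E#-G#: major triad on C# = scale degree 1 → I.
F#-A#-C# has root F#, degree 4 in C# major, so IV.
D#-F#-A#: root D# is the supertonic; minor triad there is ii.
G#-B#-D#: root G# is the dominant; major triad there is V.
C#-E#-G#-B#: major seventh chord on C# = scale degree 1 → I7.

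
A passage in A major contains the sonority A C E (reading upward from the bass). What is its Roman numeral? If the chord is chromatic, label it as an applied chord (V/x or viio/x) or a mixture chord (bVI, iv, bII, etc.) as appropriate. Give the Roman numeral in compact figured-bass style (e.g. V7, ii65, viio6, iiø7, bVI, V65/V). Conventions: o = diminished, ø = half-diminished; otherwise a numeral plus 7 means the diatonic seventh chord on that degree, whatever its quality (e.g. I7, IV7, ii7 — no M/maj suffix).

The pitches A-C-E form a minor triad rooted on A.
A is the first degree of A major. This is the minor tonic, borrowed from the parallel minor.

i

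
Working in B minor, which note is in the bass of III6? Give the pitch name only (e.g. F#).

F#

III in B minor has root D; the chord is D-F#-A.
The figure 6 means first inversion — the third is in the bass.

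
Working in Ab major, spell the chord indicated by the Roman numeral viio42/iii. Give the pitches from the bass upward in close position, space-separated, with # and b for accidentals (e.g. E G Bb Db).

Ab B D F

viio42/iii is a secondary leading-tone chord. The target iii is C in Ab major; the applied chord is rooted a semitone below, on B.
Building a fully diminished seventh chord on B gives B-D-F-Ab.
With the 42 figure the chord is in third inversion; from the bass Ab upward in close position it reads Ab-B-D-F.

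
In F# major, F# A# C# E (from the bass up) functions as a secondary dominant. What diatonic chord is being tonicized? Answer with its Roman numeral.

The chord is a dominant seventh chord on F#.
A dominant resolves down a perfect fifth: F# → B. In F# major, B is scale degree 4, i.e. IV.

IV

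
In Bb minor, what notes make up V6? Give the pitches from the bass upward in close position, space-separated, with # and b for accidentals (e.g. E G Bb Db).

A C F

In Bb minor, scale degree 5 is F. The dominant is major (leading tone raised), so V is a major triad.
Stacking thirds from F gives F-A-C.
With the 6 figure the chord is in first inversion; from the bass A upward in close position it reads A-C-F.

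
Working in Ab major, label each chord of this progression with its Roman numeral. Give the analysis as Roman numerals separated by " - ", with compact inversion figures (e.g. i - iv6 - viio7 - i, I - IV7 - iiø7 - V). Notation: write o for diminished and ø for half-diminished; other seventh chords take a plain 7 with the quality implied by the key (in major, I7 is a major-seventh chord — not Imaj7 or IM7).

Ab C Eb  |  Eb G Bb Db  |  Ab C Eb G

Ab-C-Eb: major triad on Ab = scale degree 1 → I.
Eb-G-Bb-Db: root Eb is the dominant; dominant seventh chord there is V7.
Ab-C-Eb-G: root Ab is the tonic; major seventh chord there is I7.

I - V7 - I7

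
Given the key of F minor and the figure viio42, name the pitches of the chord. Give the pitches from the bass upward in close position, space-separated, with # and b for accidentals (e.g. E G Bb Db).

Db E G Bb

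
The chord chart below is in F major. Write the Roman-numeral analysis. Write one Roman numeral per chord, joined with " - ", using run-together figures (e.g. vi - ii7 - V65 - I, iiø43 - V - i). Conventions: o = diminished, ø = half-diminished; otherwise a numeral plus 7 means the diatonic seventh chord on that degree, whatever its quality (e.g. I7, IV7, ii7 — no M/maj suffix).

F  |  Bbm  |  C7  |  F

I - iv - V7 - I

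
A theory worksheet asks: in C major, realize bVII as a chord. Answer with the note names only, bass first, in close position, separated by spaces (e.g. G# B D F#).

Bb D F

bVII is a major triad on the lowered seventh degree (the subtonic), borrowed from the parallel minor. In C major that root is Bb.
So the chord is Bb-D-F.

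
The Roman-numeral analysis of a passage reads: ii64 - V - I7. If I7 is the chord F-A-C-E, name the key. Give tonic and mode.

F major

The chord Fmaj7 is a major seventh chord rooted on F; its label is I7.
If F is scale degree 1 and the mode makes that degree carry a major seventh chord, the tonic is F and the mode is major.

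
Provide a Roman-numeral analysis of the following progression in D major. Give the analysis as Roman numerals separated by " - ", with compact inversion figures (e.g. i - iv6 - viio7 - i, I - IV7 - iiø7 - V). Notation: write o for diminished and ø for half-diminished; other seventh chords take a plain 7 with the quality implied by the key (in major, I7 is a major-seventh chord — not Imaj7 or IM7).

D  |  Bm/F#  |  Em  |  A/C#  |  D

I - vi64 - ii - V6 - I

D has root D, degree 1 in D major, so I.
Bm/F#: minor triad on B = scale degree 6 → vi64.
Em: minor triad on E = scale degree 2 → ii.
A/C# has root A, degree 5 in D major, so V6.
D: major triad on D = scale degree 1 → I.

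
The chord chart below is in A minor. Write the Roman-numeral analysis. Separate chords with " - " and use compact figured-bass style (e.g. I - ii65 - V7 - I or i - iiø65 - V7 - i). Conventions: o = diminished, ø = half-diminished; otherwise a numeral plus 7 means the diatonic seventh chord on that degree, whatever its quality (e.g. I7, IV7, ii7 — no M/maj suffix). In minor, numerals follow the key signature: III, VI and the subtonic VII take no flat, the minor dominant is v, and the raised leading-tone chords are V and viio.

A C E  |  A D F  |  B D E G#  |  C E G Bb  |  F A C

i - iv64 - V43 - V7/VI - VI

A-C-E: root A is the tonic; minor triad there is i.
A-D-F: root D is the subdominant; minor triad there is iv64.
B-D-E-G#: root E is the dominant; dominant seventh chord there is V43.
C-E-G-Bb: a dominant seventh chord on C, the applied dominant of VI → V7/VI.
F-A-C: major triad on F = scale degree 6 → VI.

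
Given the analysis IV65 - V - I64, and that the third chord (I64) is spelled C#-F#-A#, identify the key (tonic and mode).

F# major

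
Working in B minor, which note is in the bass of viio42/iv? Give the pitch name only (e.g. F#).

C

The applied chord viio42/iv is rooted on D#: D#-F#-A-C.
The figure 42 means third inversion — the seventh is in the bass.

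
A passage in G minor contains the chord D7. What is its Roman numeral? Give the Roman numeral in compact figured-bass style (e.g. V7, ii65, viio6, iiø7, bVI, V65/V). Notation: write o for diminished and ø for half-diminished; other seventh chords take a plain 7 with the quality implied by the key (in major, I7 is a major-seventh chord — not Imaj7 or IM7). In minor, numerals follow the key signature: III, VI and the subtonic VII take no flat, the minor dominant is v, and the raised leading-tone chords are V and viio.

V7

Stacked in thirds the chord is D-F#-A-C: a dominant seventh chord on D.
D is scale degree 5 in G minor, and a dominant seventh chord on that degree is written V7.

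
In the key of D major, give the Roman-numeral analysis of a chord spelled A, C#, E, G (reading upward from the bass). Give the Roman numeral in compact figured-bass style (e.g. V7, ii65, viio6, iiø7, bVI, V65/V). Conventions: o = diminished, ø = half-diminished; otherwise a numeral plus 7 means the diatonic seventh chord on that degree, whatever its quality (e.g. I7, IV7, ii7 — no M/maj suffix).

The pitches A-C#-E-G form a dominant seventh chord rooted on A.
In D major, A is the dominant; the diatonic dominant seventh chord there is V7.

V7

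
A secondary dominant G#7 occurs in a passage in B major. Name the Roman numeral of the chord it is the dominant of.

ii

The chord is a dominant seventh chord on G#.
A dominant resolves down a perfect fifth: G# → C#. In B major, C# is scale degree 2, i.e. ii.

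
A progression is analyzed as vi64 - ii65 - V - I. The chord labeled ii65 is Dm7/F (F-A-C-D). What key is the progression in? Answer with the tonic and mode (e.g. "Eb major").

C major

The anchor chord is a minor seventh chord on D, labeled ii65.
If D is scale degree 2 and the mode makes that degree carry a minor seventh chord, the tonic is C and the mode is major.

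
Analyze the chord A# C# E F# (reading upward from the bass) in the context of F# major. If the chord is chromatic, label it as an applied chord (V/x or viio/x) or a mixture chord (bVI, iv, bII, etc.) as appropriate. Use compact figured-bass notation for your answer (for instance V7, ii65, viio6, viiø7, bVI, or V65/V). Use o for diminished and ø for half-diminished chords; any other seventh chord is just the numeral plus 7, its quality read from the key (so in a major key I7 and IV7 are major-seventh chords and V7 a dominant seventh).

Stacked in thirds the chord is F#-A#-C#-E: a dominant seventh chord on F#.
F# is not a diatonic chord root with this quality in F# major, but it lies a perfect fifth above B (IV), so the chord functions as an applied dominant of IV.
With A# in the bass the chord is in first inversion, so the figured bass is 65.

V65/IV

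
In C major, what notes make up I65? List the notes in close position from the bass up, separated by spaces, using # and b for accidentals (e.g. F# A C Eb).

E G B C

The numeral's case and figure indicate a major seventh chord. In C major its root, the tonic, is C.
That chord is spelled C-E-G-B.
With the 65 figure the chord is in first inversion; from the bass E upward in close position it reads E-G-B-C.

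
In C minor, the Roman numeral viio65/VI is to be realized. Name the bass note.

Bb

The applied chord viio65/VI is rooted on G: G-Bb-Db-Fb.
The figure 65 means first inversion — the third is in the bass.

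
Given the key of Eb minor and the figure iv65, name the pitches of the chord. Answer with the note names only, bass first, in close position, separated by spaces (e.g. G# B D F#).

Cb Eb Gb Ab

The numeral's case and figure indicate a minor seventh chord. In Eb minor its root, the subdominant, is Ab.
That chord is spelled Ab-Cb-Eb-Gb.
The figured bass 65 indicates first inversion, placing the third (Cb) in the bass: Cb-Eb-Gb-Ab.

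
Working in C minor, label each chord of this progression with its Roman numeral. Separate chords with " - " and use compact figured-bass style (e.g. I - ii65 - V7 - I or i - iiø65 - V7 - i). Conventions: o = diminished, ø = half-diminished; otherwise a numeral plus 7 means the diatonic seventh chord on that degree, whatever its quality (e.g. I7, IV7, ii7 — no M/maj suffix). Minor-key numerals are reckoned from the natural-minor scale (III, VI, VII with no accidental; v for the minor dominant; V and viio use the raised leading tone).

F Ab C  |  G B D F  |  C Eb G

F-Ab-C: minor triad on F = scale degree 4 → iv.
G-B-D-F: root G is the dominant; dominant seventh chord there is V7.
C-Eb-G has root C, degree 1 in C minor, so i.

iv - V7 - i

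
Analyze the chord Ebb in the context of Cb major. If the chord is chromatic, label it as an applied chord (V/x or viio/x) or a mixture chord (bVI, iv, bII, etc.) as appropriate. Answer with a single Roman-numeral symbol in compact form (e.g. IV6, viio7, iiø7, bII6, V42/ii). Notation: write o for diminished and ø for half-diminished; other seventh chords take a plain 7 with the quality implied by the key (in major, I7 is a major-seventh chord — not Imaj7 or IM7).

Stacked in thirds the chord is Ebb-Gb-Bbb: a major triad on Ebb.
Ebb is the lowered third degree of Cb major (diatonic 3 would be Eb). This is a major triad on the lowered third degree, borrowed from the parallel minor.

bIII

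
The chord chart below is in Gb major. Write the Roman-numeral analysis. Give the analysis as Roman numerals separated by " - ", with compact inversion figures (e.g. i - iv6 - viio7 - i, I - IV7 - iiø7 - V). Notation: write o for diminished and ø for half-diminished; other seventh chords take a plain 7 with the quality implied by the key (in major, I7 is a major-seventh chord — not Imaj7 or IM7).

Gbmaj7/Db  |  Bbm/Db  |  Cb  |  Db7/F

I43 - iii6 - IV - V65

Gbmaj7/Db: major seventh chord on Gb = scale degree 1 → I43.
Bbm/Db: root Bb is the mediant; minor triad there is iii6.
Cb has root Cb, degree 4 in Gb major, so IV.
Db7/F has root Db, degree 5 in Gb major, so V65.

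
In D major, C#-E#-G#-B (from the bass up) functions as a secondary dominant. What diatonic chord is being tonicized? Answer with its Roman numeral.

The chord is a dominant seventh chord on C#.
A dominant resolves down a perfect fifth: C# → F#. In D major, F# is scale degree 3, i.e. iii.

iii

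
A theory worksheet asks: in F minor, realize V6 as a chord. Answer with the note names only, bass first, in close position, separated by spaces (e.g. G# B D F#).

In F minor, scale degree 5 is C. The dominant is major (leading tone raised), so V is a major triad.
Stacking thirds from C gives C-E-G.
The figured bass 6 indicates first inversion, placing the third (E) in the bass: E-G-C.

E G C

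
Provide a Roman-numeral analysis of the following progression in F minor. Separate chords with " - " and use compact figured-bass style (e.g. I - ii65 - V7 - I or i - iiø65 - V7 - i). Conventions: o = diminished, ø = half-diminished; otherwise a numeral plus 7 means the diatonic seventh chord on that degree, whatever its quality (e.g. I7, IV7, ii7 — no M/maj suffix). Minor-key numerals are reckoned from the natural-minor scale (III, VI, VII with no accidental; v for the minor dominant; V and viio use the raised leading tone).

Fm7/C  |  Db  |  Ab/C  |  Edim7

Fm7/C: minor seventh chord on F = scale degree 1 → i43.
Db: root Db is the submediant; major triad there is VI.
Ab/C: root Ab is the mediant; major triad there is III6.
Edim7 has root E, degree 7 in F minor, so viio7.

i43 - VI - III6 - viio7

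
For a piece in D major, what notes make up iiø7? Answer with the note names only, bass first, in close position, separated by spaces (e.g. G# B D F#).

E G Bb D

Scale degree 2 in D major is E; here the chord built on it is altered to a half-diminished seventh chord. iiø7 is the half-diminished supertonic seventh, borrowed from the parallel minor.
So the chord is E-G-Bb-D.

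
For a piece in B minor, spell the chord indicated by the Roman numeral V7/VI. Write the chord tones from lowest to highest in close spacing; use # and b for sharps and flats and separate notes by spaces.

D F# A C

V7/VI is a secondary dominant — the dominant seventh of VI. VI in B minor is G, so the applied chord's root is D, a perfect fifth above.
Building a dominant seventh chord on D gives D-F#-A-C.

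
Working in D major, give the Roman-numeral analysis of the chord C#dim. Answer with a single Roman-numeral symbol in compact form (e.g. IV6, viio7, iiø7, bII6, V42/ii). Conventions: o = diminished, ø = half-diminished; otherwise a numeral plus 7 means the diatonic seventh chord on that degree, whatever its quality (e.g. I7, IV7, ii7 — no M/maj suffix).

The pitches C#-E-G form a diminished triad rooted on C#.
C# is scale degree 7 in D major, and a diminished triad on that degree is written viio.

viio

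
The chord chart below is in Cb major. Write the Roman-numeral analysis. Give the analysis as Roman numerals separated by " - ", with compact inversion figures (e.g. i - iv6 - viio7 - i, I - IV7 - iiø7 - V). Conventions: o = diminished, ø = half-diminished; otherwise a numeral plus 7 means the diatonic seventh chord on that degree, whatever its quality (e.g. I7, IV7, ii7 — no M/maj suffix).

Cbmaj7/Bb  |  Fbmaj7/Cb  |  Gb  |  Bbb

Cbmaj7/Bb: major seventh chord on Cb = scale degree 1 → I42.
Fbmaj7/Cb has root Fb, degree 4 in Cb major, so IV43.
Gb: major triad on Gb = scale degree 5 → V.
Bbb is non-diatonic — bVII, a mixture chord from Cb minor.

I42 - IV43 - V - bVII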